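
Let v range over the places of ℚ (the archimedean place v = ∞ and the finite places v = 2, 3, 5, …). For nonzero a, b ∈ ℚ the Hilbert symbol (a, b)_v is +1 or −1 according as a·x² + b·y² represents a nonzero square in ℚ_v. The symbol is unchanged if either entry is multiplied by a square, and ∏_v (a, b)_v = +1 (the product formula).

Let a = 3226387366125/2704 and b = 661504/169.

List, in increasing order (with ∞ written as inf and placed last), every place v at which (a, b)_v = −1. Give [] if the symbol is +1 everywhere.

(a, b) ≡ (2805, 646) mod (ℚ^×)²; places V = {2, 3, 5, 7, 11, 13, 17, 19, ∞}.
(a,b)_2: α=-4, β=11; u≡5, v≡3 (mod 8); ε(u)ε(v)=0·1, αω(v)=-4·1, βω(u)=11·1; sum ≡ 1  ⇒  -1.
(a,b)_11: α=1, u≡7; β=0, v≡2 (mod 11); (7|11)=-1, (2|11)=-1; sign (−1)^0·-1^0·-1^1 = -1.
(a,b)_7: α=2, u≡6; β=0, v≡4 (mod 7); (6|7)=-1, (4|7)=+1; sign (−1)^0·-1^0·+1^2 = +1.
(a,b)_13: α=-2, u≡9; β=-2, v≡12 (mod 13); (9|13)=+1, (12|13)=+1; sign (−1)^0·+1^-2·+1^-2 = +1.
(a,b)_19: α=2, u≡2; β=1, v≡15 (mod 19); (2|19)=-1, (15|19)=-1; sign (−1)^0·-1^1·-1^2 = -1.
(a,b)_17: α=3, u≡7; β=1, v≡1 (mod 17); (7|17)=-1, (1|17)=+1; sign (−1)^0·-1^1·+1^3 = -1.
(a,b)_∞: sgn(2805)=+, sgn(646)=+, so +1.
(a,b)_3: α=3, u≡2; β=0, v≡1 (mod 3); (2|3)=-1, (1|3)=+1; sign (−1)^0·-1^0·+1^3 = +1.
(a,b)_5: α=3, u≡1; β=0, v≡1 (mod 5); (1|5)=+1, (1|5)=+1; sign (−1)^0·+1^0·+1^3 = +1.
|Ram(2805, 646)| = 4, even; anisotropic at {2, 11, 17, 19}.

[2, 11, 17, 19]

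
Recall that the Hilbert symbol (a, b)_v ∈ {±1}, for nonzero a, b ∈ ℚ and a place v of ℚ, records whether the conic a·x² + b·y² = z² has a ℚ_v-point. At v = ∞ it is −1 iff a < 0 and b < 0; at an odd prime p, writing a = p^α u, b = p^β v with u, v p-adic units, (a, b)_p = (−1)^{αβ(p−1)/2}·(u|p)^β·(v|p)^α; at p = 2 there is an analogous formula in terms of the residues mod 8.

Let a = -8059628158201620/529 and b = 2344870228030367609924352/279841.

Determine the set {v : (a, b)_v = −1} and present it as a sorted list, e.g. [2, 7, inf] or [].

Mod squares: a ≡ -5005, b ≡ 3. Check v ∈ {∞, 2, 3, 5, 7, 11, 13, 17, 23, 29}.
v=5: a=5^1·(≡4), b=5^0·(≡2) mod 5; (4|5)=+1, (2|5)=-1; (−1)^{1·0·2}·(+1)^0·(-1)^1 = -1.
v=23: a=23^-2·(≡12), b=23^-4·(≡13) mod 23; (12|23)=+1, (13|23)=+1; (−1)^{-2·-4·11}·(+1)^-4·(+1)^-2 = +1.
v=2: v_2(a)=2, v_2(b)=8; units ≡ 3, 3 (mod 8); ε·ε+αω+βω = 1·1+2·1+8·1 ≡ 1  ⇒  (a,b)_2 = -1.
v=13: a=13^3·(≡5), b=13^4·(≡12) mod 13; (5|13)=-1, (12|13)=+1; (−1)^{3·4·6}·(-1)^4·(+1)^3 = +1.
v=7: a=7^1·(≡5), b=7^2·(≡6) mod 7; (5|7)=-1, (6|7)=-1; (−1)^{1·2·3}·(-1)^2·(-1)^1 = -1.
v=3: a=3^4·(≡2), b=3^7·(≡1) mod 3; (2|3)=-1, (1|3)=+1; (−1)^{4·7·1}·(-1)^7·(+1)^4 = -1.
v=∞: -5005 < 0 and 3 > 0  ⇒  (a,b)_∞ = +1.
v=11: a=11^3·(≡10), b=11^4·(≡3) mod 11; (10|11)=-1, (3|11)=+1; (−1)^{3·4·5}·(-1)^4·(+1)^3 = +1.
v=17: a=17^2·(≡5), b=17^2·(≡3) mod 17; (5|17)=-1, (3|17)=-1; (−1)^{2·2·8}·(-1)^2·(-1)^2 = +1.
v=29: a=29^2·(≡3), b=29^4·(≡3) mod 29; (3|29)=-1, (3|29)=-1; (−1)^{2·4·14}·(-1)^4·(-1)^2 = +1.
|Ram(-5005, 3)| = 4, even; anisotropic at {2, 3, 5, 7}.

[2, 3, 5, 7]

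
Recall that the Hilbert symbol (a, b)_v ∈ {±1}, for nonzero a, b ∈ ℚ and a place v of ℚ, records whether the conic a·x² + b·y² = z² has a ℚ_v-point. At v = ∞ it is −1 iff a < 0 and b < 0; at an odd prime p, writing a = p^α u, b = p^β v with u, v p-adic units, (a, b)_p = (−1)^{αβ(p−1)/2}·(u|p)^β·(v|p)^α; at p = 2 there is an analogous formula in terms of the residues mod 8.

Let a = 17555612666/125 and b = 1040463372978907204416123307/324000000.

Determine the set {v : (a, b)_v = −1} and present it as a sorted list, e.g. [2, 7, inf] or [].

(a, b) ≡ (243152530, 275587) mod (ℚ^×)²; places V = {2, 3, 5, 7, 13, 17, 19, 29, 31, 37, 43, ∞}.
(a,b)_7: α=0, u≡3; β=2, v≡1 (mod 7); (3|7)=-1, (1|7)=+1; sign (−1)^0·-1^2·+1^0 = +1.
(a,b)_19: α=2, u≡4; β=4, v≡4 (mod 19); (4|19)=+1, (4|19)=+1; sign (−1)^0·+1^4·+1^2 = +1.
(a,b)_5: α=-3, u≡1; β=-6, v≡2 (mod 5); (1|5)=+1, (2|5)=-1; sign (−1)^0·+1^-6·-1^-3 = -1.
(a,b)_29: α=1, u≡26; β=3, v≡1 (mod 29); (26|29)=-1, (1|29)=+1; sign (−1)^0·-1^3·+1^1 = -1.
(a,b)_13: α=0, u≡9; β=1, v≡9 (mod 13); (9|13)=+1, (9|13)=+1; sign (−1)^0·+1^1·+1^0 = +1.
(a,b)_31: α=1, u≡9; β=2, v≡8 (mod 31); (9|31)=+1, (8|31)=+1; sign (−1)^0·+1^2·+1^1 = +1.
(a,b)_43: α=1, u≡15; β=3, v≡3 (mod 43); (15|43)=+1, (3|43)=-1; sign (−1)^1·+1^3·-1^1 = +1.
(a,b)_17: α=1, u≡13; β=3, v≡3 (mod 17); (13|17)=+1, (3|17)=-1; sign (−1)^0·+1^3·-1^1 = -1.
(a,b)_2: α=1, β=-8; u≡1, v≡3 (mod 8); ε(u)ε(v)=0·1, αω(v)=1·1, βω(u)=-8·0; sum ≡ 1  ⇒  -1.
(a,b)_3: α=0, u≡1; β=-4, v≡1 (mod 3); (1|3)=+1, (1|3)=+1; sign (−1)^0·+1^-4·+1^0 = +1.
(a,b)_37: α=1, u≡11; β=2, v≡16 (mod 37); (11|37)=+1, (16|37)=+1; sign (−1)^0·+1^2·+1^1 = +1.
(a,b)_∞: sgn(243152530)=+, sgn(275587)=+, so +1.
(243152530, 275587 / ℚ) ramifies at {2, 5, 17, 29}: a division algebra.

[2, 5, 17, 29]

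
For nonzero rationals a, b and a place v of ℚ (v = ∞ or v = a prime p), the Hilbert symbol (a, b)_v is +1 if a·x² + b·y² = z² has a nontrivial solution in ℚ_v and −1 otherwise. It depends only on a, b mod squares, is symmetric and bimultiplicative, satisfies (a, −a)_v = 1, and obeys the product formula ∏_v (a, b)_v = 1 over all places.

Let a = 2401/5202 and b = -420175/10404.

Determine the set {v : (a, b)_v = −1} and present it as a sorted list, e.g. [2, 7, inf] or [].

(a, b) ≡ (2, -7) mod (ℚ^×)²; places V = {2, 3, 5, 7, 17, ∞}.
(a,b)_3: α=-2, u≡2; β=-2, v≡2 (mod 3); (2|3)=-1, (2|3)=-1; sign (−1)^0·-1^-2·-1^-2 = +1.
(a,b)_5: α=0, u≡3; β=2, v≡2 (mod 5); (3|5)=-1, (2|5)=-1; sign (−1)^0·-1^2·-1^0 = +1.
(a,b)_∞: sgn(2)=+, sgn(-7)=−, so +1.
(a,b)_7: α=4, u≡1; β=5, v≡5 (mod 7); (1|7)=+1, (5|7)=-1; sign (−1)^0·+1^5·-1^4 = +1.
(a,b)_17: α=-2, u≡4; β=-2, v≡7 (mod 17); (4|17)=+1, (7|17)=-1; sign (−1)^0·+1^-2·-1^-2 = +1.
(a,b)_2: α=-1, β=-2; u≡1, v≡1 (mod 8); ε(u)ε(v)=0·0, αω(v)=-1·0, βω(u)=-2·0; sum ≡ 0  ⇒  +1.
Every local symbol is +1, so the conic 2·x² + -7·y² = z² has ℚ_v-points for all v and hence a ℚ-point; (a, b / ℚ) ≅ M_2(ℚ).

[]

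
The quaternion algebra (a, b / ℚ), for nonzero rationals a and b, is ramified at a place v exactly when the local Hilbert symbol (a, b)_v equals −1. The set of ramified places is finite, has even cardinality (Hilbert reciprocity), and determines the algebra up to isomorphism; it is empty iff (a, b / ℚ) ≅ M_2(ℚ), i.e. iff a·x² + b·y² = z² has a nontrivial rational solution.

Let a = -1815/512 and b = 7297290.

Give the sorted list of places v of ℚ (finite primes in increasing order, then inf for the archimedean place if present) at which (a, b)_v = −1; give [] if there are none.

Mod squares: a ≡ -30, b ≡ 10010. Check v ∈ {∞, 2, 3, 5, 7, 11, 13}.
v=3: a=3^1·(≡2), b=3^6·(≡2) mod 3; (2|3)=-1, (2|3)=-1; (−1)^{1·6·1}·(-1)^6·(-1)^1 = -1.
v=11: a=11^2·(≡3), b=11^1·(≡2) mod 11; (3|11)=+1, (2|11)=-1; (−1)^{2·1·5}·(+1)^1·(-1)^2 = +1.
v=2: v_2(a)=-9, v_2(b)=1; units ≡ 1, 5 (mod 8); ε·ε+αω+βω = 0·0+-9·1+1·0 ≡ 1  ⇒  (a,b)_2 = -1.
v=5: a=5^1·(≡1), b=5^1·(≡3) mod 5; (1|5)=+1, (3|5)=-1; (−1)^{1·1·2}·(+1)^1·(-1)^1 = -1.
v=7: a=7^0·(≡5), b=7^1·(≡2) mod 7; (5|7)=-1, (2|7)=+1; (−1)^{0·1·3}·(-1)^1·(+1)^0 = -1.
v=∞: -30 < 0 and 10010 > 0  ⇒  (a,b)_∞ = +1.
v=13: a=13^0·(≡1), b=13^1·(≡3) mod 13; (1|13)=+1, (3|13)=+1; (−1)^{0·1·6}·(+1)^1·(+1)^0 = +1.
Ram(-30, 10010) = {2, 3, 5, 7}; no ℚ_2-point on the conic.

[2, 3, 5, 7]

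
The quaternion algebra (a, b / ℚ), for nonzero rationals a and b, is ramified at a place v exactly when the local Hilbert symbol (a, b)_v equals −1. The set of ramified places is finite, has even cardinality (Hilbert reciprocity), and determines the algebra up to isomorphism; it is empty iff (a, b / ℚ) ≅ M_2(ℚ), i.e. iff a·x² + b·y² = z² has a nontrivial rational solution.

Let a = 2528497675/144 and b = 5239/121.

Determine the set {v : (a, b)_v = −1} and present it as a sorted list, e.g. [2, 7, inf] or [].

[2, 19, 29, 37]

Mod squares: a ≡ 835867, b ≡ 31. Check v ∈ {∞, 2, 3, 5, 11, 13, 19, 29, 31, 37, 41}.
v=31: a=31^0·(≡25), b=31^1·(≡16) mod 31; (25|31)=+1, (16|31)=+1; (−1)^{0·1·15}·(+1)^1·(+1)^0 = +1.
v=19: a=19^1·(≡15), b=19^0·(≡2) mod 19; (15|19)=-1, (2|19)=-1; (−1)^{1·0·9}·(-1)^0·(-1)^1 = -1.
v=2: v_2(a)=-4, v_2(b)=0; units ≡ 3, 7 (mod 8); ε·ε+αω+βω = 1·1+-4·0+0·1 ≡ 1  ⇒  (a,b)_2 = -1.
v=37: a=37^1·(≡1), b=37^0·(≡17) mod 37; (1|37)=+1, (17|37)=-1; (−1)^{1·0·18}·(+1)^0·(-1)^1 = -1.
v=5: a=5^2·(≡3), b=5^0·(≡4) mod 5; (3|5)=-1, (4|5)=+1; (−1)^{2·0·2}·(-1)^0·(+1)^2 = +1.
v=∞: 835867 > 0 and 31 > 0  ⇒  (a,b)_∞ = +1.
v=41: a=41^1·(≡25), b=41^0·(≡25) mod 41; (25|41)=+1, (25|41)=+1; (−1)^{1·0·20}·(+1)^0·(+1)^1 = +1.
v=11: a=11^2·(≡8), b=11^-2·(≡3) mod 11; (8|11)=-1, (3|11)=+1; (−1)^{2·-2·5}·(-1)^-2·(+1)^2 = +1.
v=29: a=29^1·(≡27), b=29^0·(≡27) mod 29; (27|29)=-1, (27|29)=-1; (−1)^{1·0·14}·(-1)^0·(-1)^1 = -1.
v=3: a=3^-2·(≡1), b=3^0·(≡1) mod 3; (1|3)=+1, (1|3)=+1; (−1)^{-2·0·1}·(+1)^0·(+1)^-2 = +1.
v=13: a=13^0·(≡2), b=13^2·(≡11) mod 13; (2|13)=-1, (11|13)=-1; (−1)^{0·2·6}·(-1)^2·(-1)^0 = +1.
(835867, 31 / ℚ) ramifies at {2, 19, 29, 37}: a division algebra.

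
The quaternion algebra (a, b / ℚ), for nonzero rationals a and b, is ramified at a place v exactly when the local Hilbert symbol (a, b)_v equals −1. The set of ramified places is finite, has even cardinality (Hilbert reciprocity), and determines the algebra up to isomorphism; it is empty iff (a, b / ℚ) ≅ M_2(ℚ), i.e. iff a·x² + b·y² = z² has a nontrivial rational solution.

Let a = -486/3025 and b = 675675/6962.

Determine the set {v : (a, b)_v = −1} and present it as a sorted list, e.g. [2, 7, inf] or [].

(a, b) ≡ (-6, 6006) mod (ℚ^×)²; places V = {2, 3, 5, 7, 11, 13, 59, ∞}.
(a,b)_3: α=5, u≡1; β=3, v≡1 (mod 3); (1|3)=+1, (1|3)=+1; sign (−1)^1·+1^3·+1^5 = -1.
(a,b)_5: α=-2, u≡4; β=2, v≡1 (mod 5); (4|5)=+1, (1|5)=+1; sign (−1)^0·+1^2·+1^-2 = +1.
(a,b)_∞: sgn(-6)=−, sgn(6006)=+, so +1.
(a,b)_13: α=0, u≡11; β=1, v≡2 (mod 13); (11|13)=-1, (2|13)=-1; sign (−1)^0·-1^1·-1^0 = -1.
(a,b)_11: α=-2, u≡3; β=1, v≡10 (mod 11); (3|11)=+1, (10|11)=-1; sign (−1)^0·+1^1·-1^-2 = +1.
(a,b)_59: α=0, u≡36; β=-2, v≡33 (mod 59); (36|59)=+1, (33|59)=-1; sign (−1)^0·+1^-2·-1^0 = +1.
(a,b)_7: α=0, u≡4; β=1, v≡4 (mod 7); (4|7)=+1, (4|7)=+1; sign (−1)^0·+1^1·+1^0 = +1.
(a,b)_2: α=1, β=-1; u≡5, v≡3 (mod 8); ε(u)ε(v)=0·1, αω(v)=1·1, βω(u)=-1·1; sum ≡ 0  ⇒  +1.
|Ram(-6, 6006)| = 2, even; anisotropic at {3, 13}.

[3, 13]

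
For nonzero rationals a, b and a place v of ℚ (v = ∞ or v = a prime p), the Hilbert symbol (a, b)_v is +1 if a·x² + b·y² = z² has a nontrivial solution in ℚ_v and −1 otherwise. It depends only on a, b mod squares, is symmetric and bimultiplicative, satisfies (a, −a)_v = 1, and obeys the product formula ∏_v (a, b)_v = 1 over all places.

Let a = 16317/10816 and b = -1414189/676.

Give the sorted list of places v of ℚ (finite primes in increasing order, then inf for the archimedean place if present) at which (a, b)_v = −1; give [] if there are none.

Mod squares: a ≡ 37, b ≡ -589. Check v ∈ {∞, 2, 3, 7, 13, 19, 31, 37}.
v=13: a=13^-2·(≡11), b=13^-2·(≡4) mod 13; (11|13)=-1, (4|13)=+1; (−1)^{-2·-2·6}·(-1)^-2·(+1)^-2 = +1.
v=∞: 37 > 0 and -589 < 0  ⇒  (a,b)_∞ = +1.
v=31: a=31^0·(≡17), b=31^1·(≡3) mod 31; (17|31)=-1, (3|31)=-1; (−1)^{0·1·15}·(-1)^1·(-1)^0 = -1.
v=7: a=7^2·(≡4), b=7^4·(≡5) mod 7; (4|7)=+1, (5|7)=-1; (−1)^{2·4·3}·(+1)^4·(-1)^2 = +1.
v=19: a=19^0·(≡3), b=19^1·(≡1) mod 19; (3|19)=-1, (1|19)=+1; (−1)^{0·1·9}·(-1)^1·(+1)^0 = -1.
v=2: v_2(a)=-6, v_2(b)=-2; units ≡ 5, 3 (mod 8); ε·ε+αω+βω = 0·1+-6·1+-2·1 ≡ 0  ⇒  (a,b)_2 = +1.
v=37: a=37^1·(≡9), b=37^0·(≡21) mod 37; (9|37)=+1, (21|37)=+1; (−1)^{1·0·18}·(+1)^0·(+1)^1 = +1.
v=3: a=3^2·(≡1), b=3^0·(≡2) mod 3; (1|3)=+1, (2|3)=-1; (−1)^{2·0·1}·(+1)^0·(-1)^2 = +1.
Ram(37, -589) = {19, 31}; no ℚ_19-point on the conic.

[19, 31]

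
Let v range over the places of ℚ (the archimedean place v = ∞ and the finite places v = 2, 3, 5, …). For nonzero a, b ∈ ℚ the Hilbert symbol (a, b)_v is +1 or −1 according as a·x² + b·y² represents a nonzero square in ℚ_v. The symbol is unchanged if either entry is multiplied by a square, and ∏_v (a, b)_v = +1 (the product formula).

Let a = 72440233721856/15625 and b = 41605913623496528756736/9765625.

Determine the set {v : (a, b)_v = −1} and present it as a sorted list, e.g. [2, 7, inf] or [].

[7, 13]

Mod squares: a ≡ 6006, b ≡ 286. Check v ∈ {∞, 2, 3, 5, 7, 11, 13}.
v=3: a=3^3·(≡1), b=3^4·(≡1) mod 3; (1|3)=+1, (1|3)=+1; (−1)^{3·4·1}·(+1)^4·(+1)^3 = +1.
v=7: a=7^1·(≡4), b=7^0·(≡3) mod 7; (4|7)=+1, (3|7)=-1; (−1)^{1·0·3}·(+1)^0·(-1)^1 = -1.
v=13: a=13^3·(≡11), b=13^5·(≡12) mod 13; (11|13)=-1, (12|13)=+1; (−1)^{3·5·6}·(-1)^5·(+1)^3 = -1.
v=11: a=11^3·(≡7), b=11^5·(≡1) mod 11; (7|11)=-1, (1|11)=+1; (−1)^{3·5·5}·(-1)^5·(+1)^3 = +1.
v=2: v_2(a)=17, v_2(b)=33; units ≡ 3, 7 (mod 8); ε·ε+αω+βω = 1·1+17·0+33·1 ≡ 0  ⇒  (a,b)_2 = +1.
v=5: a=5^-6·(≡1), b=5^-10·(≡1) mod 5; (1|5)=+1, (1|5)=+1; (−1)^{-6·-10·2}·(+1)^-10·(+1)^-6 = +1.
v=∞: 6006 > 0 and 286 > 0  ⇒  (a,b)_∞ = +1.
|Ram(6006, 286)| = 2, even; anisotropic at {7, 13}.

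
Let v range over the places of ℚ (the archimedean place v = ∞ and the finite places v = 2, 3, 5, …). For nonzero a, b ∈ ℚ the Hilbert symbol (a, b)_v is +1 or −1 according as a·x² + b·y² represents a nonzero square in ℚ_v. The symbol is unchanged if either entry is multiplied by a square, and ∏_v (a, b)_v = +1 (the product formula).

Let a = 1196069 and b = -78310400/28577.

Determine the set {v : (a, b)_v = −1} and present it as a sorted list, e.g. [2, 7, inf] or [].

[17, 23]

(a, b) ≡ (2261, -52003) mod (ℚ^×)²; places V = {2, 5, 7, 17, 19, 23, 41, ∞}.
(a,b)_∞: sgn(2261)=+, sgn(-52003)=−, so +1.
(a,b)_19: α=1, u≡4; β=1, v≡13 (mod 19); (4|19)=+1, (13|19)=-1; sign (−1)^1·+1^1·-1^1 = +1.
(a,b)_5: α=0, u≡4; β=2, v≡2 (mod 5); (4|5)=+1, (2|5)=-1; sign (−1)^0·+1^2·-1^0 = +1.
(a,b)_23: α=2, u≡7; β=1, v≡13 (mod 23); (7|23)=-1, (13|23)=+1; sign (−1)^0·-1^1·+1^2 = -1.
(a,b)_41: α=0, u≡17; β=-2, v≡3 (mod 41); (17|41)=-1, (3|41)=-1; sign (−1)^0·-1^-2·-1^0 = +1.
(a,b)_17: α=1, u≡11; β=-1, v≡1 (mod 17); (11|17)=-1, (1|17)=+1; sign (−1)^0·-1^-1·+1^1 = -1.
(a,b)_2: α=0, β=10; u≡5, v≡5 (mod 8); ε(u)ε(v)=0·0, αω(v)=0·1, βω(u)=10·1; sum ≡ 0  ⇒  +1.
(a,b)_7: α=1, u≡4; β=1, v≡6 (mod 7); (4|7)=+1, (6|7)=-1; sign (−1)^1·+1^1·-1^1 = +1.
|Ram(2261, -52003)| = 2, even; anisotropic at {17, 23}.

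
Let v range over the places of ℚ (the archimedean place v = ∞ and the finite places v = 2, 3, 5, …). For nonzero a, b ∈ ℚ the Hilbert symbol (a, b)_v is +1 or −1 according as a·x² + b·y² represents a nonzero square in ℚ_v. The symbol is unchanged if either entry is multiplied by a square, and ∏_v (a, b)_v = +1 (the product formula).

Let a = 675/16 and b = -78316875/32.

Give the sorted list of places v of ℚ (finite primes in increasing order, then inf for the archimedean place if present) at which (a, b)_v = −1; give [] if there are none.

[2, 3, 7, 17]

(a, b) ≡ (3, -3094) mod (ℚ^×)²; places V = {2, 3, 5, 7, 13, 17, ∞}.
(a,b)_3: α=3, u≡1; β=4, v≡2 (mod 3); (1|3)=+1, (2|3)=-1; sign (−1)^0·+1^4·-1^3 = -1.
(a,b)_7: α=0, u≡5; β=1, v≡6 (mod 7); (5|7)=-1, (6|7)=-1; sign (−1)^0·-1^1·-1^0 = -1.
(a,b)_2: α=-4, β=-5; u≡3, v≡5 (mod 8); ε(u)ε(v)=1·0, αω(v)=-4·1, βω(u)=-5·1; sum ≡ 1  ⇒  -1.
(a,b)_13: α=0, u≡4; β=1, v≡12 (mod 13); (4|13)=+1, (12|13)=+1; sign (−1)^0·+1^1·+1^0 = +1.
(a,b)_17: α=0, u≡5; β=1, v≡14 (mod 17); (5|17)=-1, (14|17)=-1; sign (−1)^0·-1^1·-1^0 = -1.
(a,b)_∞: sgn(3)=+, sgn(-3094)=−, so +1.
(a,b)_5: α=2, u≡2; β=4, v≡4 (mod 5); (2|5)=-1, (4|5)=+1; sign (−1)^0·-1^4·+1^2 = +1.
(3, -3094 / ℚ) ramifies at {2, 3, 7, 17}: a division algebra.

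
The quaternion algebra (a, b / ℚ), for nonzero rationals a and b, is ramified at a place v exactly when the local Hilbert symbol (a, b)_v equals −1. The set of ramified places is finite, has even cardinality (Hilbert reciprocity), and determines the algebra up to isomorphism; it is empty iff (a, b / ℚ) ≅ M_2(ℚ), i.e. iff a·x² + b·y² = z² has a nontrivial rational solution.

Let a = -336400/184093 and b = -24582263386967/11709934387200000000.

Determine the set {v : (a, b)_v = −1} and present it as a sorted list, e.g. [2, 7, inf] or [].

Mod squares: a ≡ -13, b ≡ -429. Check v ∈ {∞, 2, 3, 5, 7, 11, 13, 17, 29}.
v=∞: -13 < 0 and -429 < 0  ⇒  (a,b)_∞ = -1.
v=29: a=29^2·(≡6), b=29^6·(≡4) mod 29; (6|29)=+1, (4|29)=+1; (−1)^{2·6·14}·(+1)^6·(+1)^2 = +1.
v=11: a=11^0·(≡3), b=11^1·(≡4) mod 11; (3|11)=+1, (4|11)=+1; (−1)^{0·1·5}·(+1)^1·(+1)^0 = +1.
v=5: a=5^2·(≡3), b=5^-8·(≡4) mod 5; (3|5)=-1, (4|5)=+1; (−1)^{2·-8·2}·(-1)^-8·(+1)^2 = +1.
v=13: a=13^-1·(≡10), b=13^1·(≡11) mod 13; (10|13)=+1, (11|13)=-1; (−1)^{-1·1·6}·(+1)^1·(-1)^-1 = -1.
v=17: a=17^-2·(≡8), b=17^2·(≡8) mod 17; (8|17)=+1, (8|17)=+1; (−1)^{-2·2·8}·(+1)^2·(+1)^-2 = +1.
v=2: v_2(a)=4, v_2(b)=-20; units ≡ 3, 3 (mod 8); ε·ε+αω+βω = 1·1+4·1+-20·1 ≡ 1  ⇒  (a,b)_2 = -1.
v=3: a=3^0·(≡2), b=3^-5·(≡1) mod 3; (2|3)=-1, (1|3)=+1; (−1)^{0·-5·1}·(-1)^-5·(+1)^0 = -1.
v=7: a=7^-2·(≡4), b=7^-6·(≡5) mod 7; (4|7)=+1, (5|7)=-1; (−1)^{-2·-6·3}·(+1)^-6·(-1)^-2 = +1.
|Ram(-13, -429)| = 4, even; anisotropic at {2, 3, 13, ∞}.

[2, 3, 13, inf]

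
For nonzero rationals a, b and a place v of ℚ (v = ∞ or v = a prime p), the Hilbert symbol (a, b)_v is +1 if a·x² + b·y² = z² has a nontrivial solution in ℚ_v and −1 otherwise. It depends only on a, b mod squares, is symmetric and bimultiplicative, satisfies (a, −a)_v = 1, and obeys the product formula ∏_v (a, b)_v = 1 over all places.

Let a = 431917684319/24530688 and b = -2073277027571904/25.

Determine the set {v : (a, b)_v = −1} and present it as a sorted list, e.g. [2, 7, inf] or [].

Mod squares: a ≡ 572033, b ≡ -11. Check v ∈ {∞, 2, 3, 5, 7, 11, 13, 17, 19, 23}.
v=11: a=11^5·(≡6), b=11^3·(≡7) mod 11; (6|11)=-1, (7|11)=-1; (−1)^{5·3·5}·(-1)^3·(-1)^5 = -1.
v=∞: 572033 > 0 and -11 < 0  ⇒  (a,b)_∞ = +1.
v=2: v_2(a)=-8, v_2(b)=6; units ≡ 1, 5 (mod 8); ε·ε+αω+βω = 0·0+-8·1+6·0 ≡ 0  ⇒  (a,b)_2 = +1.
v=17: a=17^1·(≡5), b=17^2·(≡14) mod 17; (5|17)=-1, (14|17)=-1; (−1)^{1·2·8}·(-1)^2·(-1)^1 = -1.
v=19: a=19^3·(≡6), b=19^2·(≡18) mod 19; (6|19)=+1, (18|19)=-1; (−1)^{3·2·9}·(+1)^2·(-1)^3 = -1.
v=23: a=23^1·(≡13), b=23^2·(≡16) mod 23; (13|23)=+1, (16|23)=+1; (−1)^{1·2·11}·(+1)^2·(+1)^1 = +1.
v=13: a=13^-2·(≡8), b=13^0·(≡11) mod 13; (8|13)=-1, (11|13)=-1; (−1)^{-2·0·6}·(-1)^0·(-1)^-2 = +1.
v=7: a=7^-1·(≡1), b=7^2·(≡5) mod 7; (1|7)=+1, (5|7)=-1; (−1)^{-1·2·3}·(+1)^2·(-1)^-1 = -1.
v=5: a=5^0·(≡3), b=5^-2·(≡1) mod 5; (3|5)=-1, (1|5)=+1; (−1)^{0·-2·2}·(-1)^-2·(+1)^0 = +1.
v=3: a=3^-4·(≡2), b=3^2·(≡1) mod 3; (2|3)=-1, (1|3)=+1; (−1)^{-4·2·1}·(-1)^2·(+1)^-4 = +1.
(572033, -11 / ℚ) ramifies at {7, 11, 17, 19}: a division algebra.

[7, 11, 17, 19]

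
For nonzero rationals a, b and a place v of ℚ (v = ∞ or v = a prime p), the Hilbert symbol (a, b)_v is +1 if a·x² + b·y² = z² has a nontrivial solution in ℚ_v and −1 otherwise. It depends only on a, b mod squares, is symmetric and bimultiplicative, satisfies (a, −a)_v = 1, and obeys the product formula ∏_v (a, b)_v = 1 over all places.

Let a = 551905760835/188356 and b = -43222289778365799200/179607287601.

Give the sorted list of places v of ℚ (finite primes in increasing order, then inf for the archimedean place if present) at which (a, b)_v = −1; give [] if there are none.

[5, 13]

Mod squares: a ≡ 3315, b ≡ -2. Check v ∈ {∞, 2, 3, 5, 7, 11, 13, 17, 23, 31}.
v=23: a=23^2·(≡4), b=23^2·(≡15) mod 23; (4|23)=+1, (15|23)=-1; (−1)^{2·2·11}·(+1)^2·(-1)^2 = +1.
v=2: v_2(a)=-2, v_2(b)=5; units ≡ 3, 7 (mod 8); ε·ε+αω+βω = 1·1+-2·0+5·1 ≡ 0  ⇒  (a,b)_2 = +1.
v=13: a=13^1·(≡11), b=13^0·(≡5) mod 13; (11|13)=-1, (5|13)=-1; (−1)^{1·0·6}·(-1)^0·(-1)^1 = -1.
v=17: a=17^3·(≡13), b=17^8·(≡2) mod 17; (13|17)=+1, (2|17)=+1; (−1)^{3·8·8}·(+1)^8·(+1)^3 = +1.
v=31: a=31^-2·(≡15), b=31^-4·(≡15) mod 31; (15|31)=-1, (15|31)=-1; (−1)^{-2·-4·15}·(-1)^-4·(-1)^-2 = +1.
v=3: a=3^3·(≡1), b=3^-4·(≡1) mod 3; (1|3)=+1, (1|3)=+1; (−1)^{3·-4·1}·(+1)^-4·(+1)^3 = +1.
v=11: a=11^2·(≡3), b=11^4·(≡9) mod 11; (3|11)=+1, (9|11)=+1; (−1)^{2·4·5}·(+1)^4·(+1)^2 = +1.
v=∞: 3315 > 0 and -2 < 0  ⇒  (a,b)_∞ = +1.
v=7: a=7^-2·(≡2), b=7^-4·(≡3) mod 7; (2|7)=+1, (3|7)=-1; (−1)^{-2·-4·3}·(+1)^-4·(-1)^-2 = +1.
v=5: a=5^1·(≡2), b=5^2·(≡2) mod 5; (2|5)=-1, (2|5)=-1; (−1)^{1·2·2}·(-1)^2·(-1)^1 = -1.
|Ram(3315, -2)| = 2, even; anisotropic at {5, 13}.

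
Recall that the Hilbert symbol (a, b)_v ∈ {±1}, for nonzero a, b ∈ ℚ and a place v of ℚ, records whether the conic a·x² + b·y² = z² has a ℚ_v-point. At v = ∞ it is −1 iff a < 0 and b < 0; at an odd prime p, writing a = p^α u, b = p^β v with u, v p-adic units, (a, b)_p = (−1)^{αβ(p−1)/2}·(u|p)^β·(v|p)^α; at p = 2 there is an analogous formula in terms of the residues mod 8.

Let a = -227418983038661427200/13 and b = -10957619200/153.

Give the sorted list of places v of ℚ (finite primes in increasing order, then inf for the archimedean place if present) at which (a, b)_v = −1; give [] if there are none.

Mod squares: a ≡ -157586, b ≡ -7106. Check v ∈ {∞, 2, 3, 5, 11, 13, 17, 19, 29}.
v=11: a=11^3·(≡8), b=11^1·(≡4) mod 11; (8|11)=-1, (4|11)=+1; (−1)^{3·1·5}·(-1)^1·(+1)^3 = +1.
v=17: a=17^0·(≡13), b=17^-1·(≡7) mod 17; (13|17)=+1, (7|17)=-1; (−1)^{0·-1·8}·(+1)^-1·(-1)^0 = +1.
v=19: a=19^3·(≡5), b=19^1·(≡4) mod 19; (5|19)=+1, (4|19)=+1; (−1)^{3·1·9}·(+1)^1·(+1)^3 = -1.
v=29: a=29^1·(≡19), b=29^0·(≡22) mod 29; (19|29)=-1, (22|29)=+1; (−1)^{1·0·14}·(-1)^0·(+1)^1 = +1.
v=3: a=3^0·(≡1), b=3^-2·(≡1) mod 3; (1|3)=+1, (1|3)=+1; (−1)^{0·-2·1}·(+1)^-2·(+1)^0 = +1.
v=∞: -157586 < 0 and -7106 < 0  ⇒  (a,b)_∞ = -1.
v=2: v_2(a)=35, v_2(b)=21; units ≡ 7, 7 (mod 8); ε·ε+αω+βω = 1·1+35·0+21·0 ≡ 1  ⇒  (a,b)_2 = -1.
v=13: a=13^-1·(≡8), b=13^0·(≡7) mod 13; (8|13)=-1, (7|13)=-1; (−1)^{-1·0·6}·(-1)^0·(-1)^-1 = -1.
v=5: a=5^2·(≡4), b=5^2·(≡4) mod 5; (4|5)=+1, (4|5)=+1; (−1)^{2·2·2}·(+1)^2·(+1)^2 = +1.
(-157586, -7106 / ℚ) ramifies at {2, 13, 19, ∞}: a division algebra.

[2, 13, 19, inf]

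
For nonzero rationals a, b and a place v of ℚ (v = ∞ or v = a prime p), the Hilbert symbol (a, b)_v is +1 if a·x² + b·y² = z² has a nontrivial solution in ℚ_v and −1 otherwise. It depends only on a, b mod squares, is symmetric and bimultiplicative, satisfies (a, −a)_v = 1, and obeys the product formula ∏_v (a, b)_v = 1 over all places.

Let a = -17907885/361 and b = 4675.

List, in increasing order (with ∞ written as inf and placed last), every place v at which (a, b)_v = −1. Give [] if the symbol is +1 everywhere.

[2, 5]

Mod squares: a ≡ -85, b ≡ 187. Check v ∈ {∞, 2, 3, 5, 11, 17, 19}.
v=5: a=5^1·(≡3), b=5^2·(≡2) mod 5; (3|5)=-1, (2|5)=-1; (−1)^{1·2·2}·(-1)^2·(-1)^1 = -1.
v=17: a=17^3·(≡11), b=17^1·(≡3) mod 17; (11|17)=-1, (3|17)=-1; (−1)^{3·1·8}·(-1)^1·(-1)^3 = +1.
v=2: v_2(a)=0, v_2(b)=0; units ≡ 3, 3 (mod 8); ε·ε+αω+βω = 1·1+0·1+0·1 ≡ 1  ⇒  (a,b)_2 = -1.
v=3: a=3^6·(≡2), b=3^0·(≡1) mod 3; (2|3)=-1, (1|3)=+1; (−1)^{6·0·1}·(-1)^0·(+1)^6 = +1.
v=19: a=19^-2·(≡14), b=19^0·(≡1) mod 19; (14|19)=-1, (1|19)=+1; (−1)^{-2·0·9}·(-1)^0·(+1)^-2 = +1.
v=∞: -85 < 0 and 187 > 0  ⇒  (a,b)_∞ = +1.
v=11: a=11^0·(≡3), b=11^1·(≡7) mod 11; (3|11)=+1, (7|11)=-1; (−1)^{0·1·5}·(+1)^1·(-1)^0 = +1.
|Ram(-85, 187)| = 2, even; anisotropic at {2, 5}.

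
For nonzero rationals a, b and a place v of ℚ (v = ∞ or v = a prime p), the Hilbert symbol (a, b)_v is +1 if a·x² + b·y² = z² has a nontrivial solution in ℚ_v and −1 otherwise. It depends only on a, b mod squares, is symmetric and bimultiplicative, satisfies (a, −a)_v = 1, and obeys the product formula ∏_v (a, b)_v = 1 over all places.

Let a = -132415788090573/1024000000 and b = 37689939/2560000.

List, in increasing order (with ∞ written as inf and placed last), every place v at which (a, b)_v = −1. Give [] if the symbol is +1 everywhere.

Mod squares: a ≡ -37, b ≡ 3059. Check v ∈ {∞, 2, 3, 5, 7, 13, 19, 23, 37}.
v=13: a=13^2·(≡8), b=13^0·(≡1) mod 13; (8|13)=-1, (1|13)=+1; (−1)^{2·0·6}·(-1)^0·(+1)^2 = +1.
v=2: v_2(a)=-16, v_2(b)=-12; units ≡ 3, 3 (mod 8); ε·ε+αω+βω = 1·1+-16·1+-12·1 ≡ 1  ⇒  (a,b)_2 = -1.
v=7: a=7^0·(≡3), b=7^1·(≡5) mod 7; (3|7)=-1, (5|7)=-1; (−1)^{0·1·3}·(-1)^1·(-1)^0 = -1.
v=23: a=23^2·(≡4), b=23^1·(≡13) mod 23; (4|23)=+1, (13|23)=+1; (−1)^{2·1·11}·(+1)^1·(+1)^2 = +1.
v=19: a=19^2·(≡9), b=19^1·(≡11) mod 19; (9|19)=+1, (11|19)=+1; (−1)^{2·1·9}·(+1)^1·(+1)^2 = +1.
v=37: a=37^3·(≡36), b=37^2·(≡11) mod 37; (36|37)=+1, (11|37)=+1; (−1)^{3·2·18}·(+1)^2·(+1)^3 = +1.
v=∞: -37 < 0 and 3059 > 0  ⇒  (a,b)_∞ = +1.
v=5: a=5^-6·(≡2), b=5^-4·(≡4) mod 5; (2|5)=-1, (4|5)=+1; (−1)^{-6·-4·2}·(-1)^-4·(+1)^-6 = +1.
v=3: a=3^4·(≡2), b=3^2·(≡2) mod 3; (2|3)=-1, (2|3)=-1; (−1)^{4·2·1}·(-1)^2·(-1)^4 = +1.
Ram(-37, 3059) = {2, 7}; no ℚ_2-point on the conic.

[2, 7]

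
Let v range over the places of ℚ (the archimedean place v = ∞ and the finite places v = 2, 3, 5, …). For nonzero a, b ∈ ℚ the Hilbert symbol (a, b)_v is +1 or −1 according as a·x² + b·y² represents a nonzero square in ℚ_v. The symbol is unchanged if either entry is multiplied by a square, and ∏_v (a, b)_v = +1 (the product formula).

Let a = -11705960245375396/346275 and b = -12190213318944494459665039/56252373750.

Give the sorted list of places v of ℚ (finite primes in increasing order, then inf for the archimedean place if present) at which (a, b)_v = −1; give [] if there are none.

(a, b) ≡ (-19, -92378) mod (ℚ^×)²; places V = {2, 3, 5, 7, 11, 13, 17, 19, ∞}.
(a,b)_19: α=-1, u≡3; β=-3, v≡10 (mod 19); (3|19)=-1, (10|19)=-1; sign (−1)^1·-1^-3·-1^-1 = -1.
(a,b)_∞: sgn(-19)=−, sgn(-92378)=−, so -1.
(a,b)_17: α=6, u≡1; β=9, v≡12 (mod 17); (1|17)=+1, (12|17)=-1; sign (−1)^0·+1^9·-1^6 = +1.
(a,b)_7: α=2, u≡2; β=4, v≡4 (mod 7); (2|7)=+1, (4|7)=+1; sign (−1)^0·+1^4·+1^2 = +1.
(a,b)_5: α=-2, u≡4; β=-4, v≡2 (mod 5); (4|5)=+1, (2|5)=-1; sign (−1)^0·+1^-4·-1^-2 = +1.
(a,b)_11: α=4, u≡3; β=7, v≡7 (mod 11); (3|11)=+1, (7|11)=-1; sign (−1)^0·+1^7·-1^4 = +1.
(a,b)_13: α=2, u≡7; β=3, v≡5 (mod 13); (7|13)=-1, (5|13)=-1; sign (−1)^0·-1^3·-1^2 = -1.
(a,b)_3: α=-6, u≡2; β=-8, v≡1 (mod 3); (2|3)=-1, (1|3)=+1; sign (−1)^0·-1^-8·+1^-6 = +1.
(a,b)_2: α=2, β=-1; u≡5, v≡3 (mod 8); ε(u)ε(v)=0·1, αω(v)=2·1, βω(u)=-1·1; sum ≡ 1  ⇒  -1.
(-19, -92378 / ℚ) ramifies at {2, 13, 19, ∞}: a division algebra.

[2, 13, 19, inf]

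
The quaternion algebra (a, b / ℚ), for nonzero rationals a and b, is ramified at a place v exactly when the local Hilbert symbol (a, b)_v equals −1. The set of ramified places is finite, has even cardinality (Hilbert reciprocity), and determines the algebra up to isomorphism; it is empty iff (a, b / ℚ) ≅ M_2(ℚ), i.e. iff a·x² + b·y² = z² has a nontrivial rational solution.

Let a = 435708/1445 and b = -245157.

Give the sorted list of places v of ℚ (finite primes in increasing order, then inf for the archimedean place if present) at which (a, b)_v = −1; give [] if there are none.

Mod squares: a ≡ 1235, b ≡ -245157. Check v ∈ {∞, 2, 3, 5, 7, 11, 13, 17, 19, 23}.
v=5: a=5^-1·(≡2), b=5^0·(≡3) mod 5; (2|5)=-1, (3|5)=-1; (−1)^{-1·0·2}·(-1)^0·(-1)^-1 = -1.
v=2: v_2(a)=2, v_2(b)=0; units ≡ 3, 3 (mod 8); ε·ε+αω+βω = 1·1+2·1+0·1 ≡ 1  ⇒  (a,b)_2 = -1.
v=11: a=11^0·(≡5), b=11^1·(≡10) mod 11; (5|11)=+1, (10|11)=-1; (−1)^{0·1·5}·(+1)^1·(-1)^0 = +1.
v=17: a=17^-2·(≡3), b=17^1·(≡12) mod 17; (3|17)=-1, (12|17)=-1; (−1)^{-2·1·8}·(-1)^1·(-1)^-2 = -1.
v=23: a=23^0·(≡1), b=23^1·(≡13) mod 23; (1|23)=+1, (13|23)=+1; (−1)^{0·1·11}·(+1)^1·(+1)^0 = +1.
v=19: a=19^1·(≡18), b=19^1·(≡17) mod 19; (18|19)=-1, (17|19)=+1; (−1)^{1·1·9}·(-1)^1·(+1)^1 = +1.
v=3: a=3^2·(≡2), b=3^1·(≡1) mod 3; (2|3)=-1, (1|3)=+1; (−1)^{2·1·1}·(-1)^1·(+1)^2 = -1.
v=∞: 1235 > 0 and -245157 < 0  ⇒  (a,b)_∞ = +1.
v=7: a=7^2·(≡3), b=7^0·(≡4) mod 7; (3|7)=-1, (4|7)=+1; (−1)^{2·0·3}·(-1)^0·(+1)^2 = +1.
v=13: a=13^1·(≡1), b=13^0·(≡10) mod 13; (1|13)=+1, (10|13)=+1; (−1)^{1·0·6}·(+1)^0·(+1)^1 = +1.
|Ram(1235, -245157)| = 4, even; anisotropic at {2, 3, 5, 17}.

[2, 3, 5, 17]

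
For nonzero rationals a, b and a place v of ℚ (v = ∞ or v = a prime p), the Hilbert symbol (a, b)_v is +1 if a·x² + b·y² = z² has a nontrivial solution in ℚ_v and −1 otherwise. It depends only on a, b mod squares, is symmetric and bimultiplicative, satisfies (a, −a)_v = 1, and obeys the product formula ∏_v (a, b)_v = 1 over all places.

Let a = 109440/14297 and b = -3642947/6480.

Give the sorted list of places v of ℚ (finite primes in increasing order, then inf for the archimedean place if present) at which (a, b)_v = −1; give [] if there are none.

[5, 7, 11, 17, 19, 23]

(a, b) ≡ (3230, -150535) mod (ℚ^×)²; places V = {2, 3, 5, 7, 11, 17, 19, 23, 29, ∞}.
(a,b)_7: α=0, u≡3; β=1, v≡3 (mod 7); (3|7)=-1, (3|7)=-1; sign (−1)^0·-1^1·-1^0 = -1.
(a,b)_2: α=7, β=-4; u≡7, v≡1 (mod 8); ε(u)ε(v)=1·0, αω(v)=7·0, βω(u)=-4·0; sum ≡ 0  ⇒  +1.
(a,b)_3: α=2, u≡2; β=-4, v≡2 (mod 3); (2|3)=-1, (2|3)=-1; sign (−1)^0·-1^-4·-1^2 = +1.
(a,b)_29: α=-2, u≡15; β=0, v≡7 (mod 29); (15|29)=-1, (7|29)=+1; sign (−1)^0·-1^0·+1^-2 = +1.
(a,b)_11: α=0, u≡7; β=3, v≡2 (mod 11); (7|11)=-1, (2|11)=-1; sign (−1)^0·-1^3·-1^0 = -1.
(a,b)_5: α=1, u≡4; β=-1, v≡3 (mod 5); (4|5)=+1, (3|5)=-1; sign (−1)^0·+1^-1·-1^1 = -1.
(a,b)_17: α=-1, u≡12; β=1, v≡15 (mod 17); (12|17)=-1, (15|17)=+1; sign (−1)^0·-1^1·+1^-1 = -1.
(a,b)_∞: sgn(3230)=+, sgn(-150535)=−, so +1.
(a,b)_23: α=0, u≡7; β=1, v≡21 (mod 23); (7|23)=-1, (21|23)=-1; sign (−1)^0·-1^1·-1^0 = -1.
(a,b)_19: α=1, u≡13; β=0, v≡18 (mod 19); (13|19)=-1, (18|19)=-1; sign (−1)^0·-1^0·-1^1 = -1.
Ram(3230, -150535) = {5, 7, 11, 17, 19, 23}; no ℚ_5-point on the conic.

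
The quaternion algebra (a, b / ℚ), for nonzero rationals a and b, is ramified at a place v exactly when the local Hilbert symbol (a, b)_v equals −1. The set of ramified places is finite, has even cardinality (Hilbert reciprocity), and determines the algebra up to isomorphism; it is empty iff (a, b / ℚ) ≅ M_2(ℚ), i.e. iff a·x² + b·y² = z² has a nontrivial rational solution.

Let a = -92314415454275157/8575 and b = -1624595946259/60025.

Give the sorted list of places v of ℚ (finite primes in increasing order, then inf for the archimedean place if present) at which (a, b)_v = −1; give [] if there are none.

Mod squares: a ≡ -17009979, b ≡ -15964819. Check v ∈ {∞, 2, 3, 5, 7, 11, 13, 17, 29, 31, 47, 53}.
v=17: a=17^1·(≡8), b=17^1·(≡12) mod 17; (8|17)=+1, (12|17)=-1; (−1)^{1·1·8}·(+1)^1·(-1)^1 = -1.
v=53: a=53^1·(≡49), b=53^1·(≡1) mod 53; (49|53)=+1, (1|53)=+1; (−1)^{1·1·26}·(+1)^1·(+1)^1 = +1.
v=5: a=5^-2·(≡1), b=5^-2·(≡1) mod 5; (1|5)=+1, (1|5)=+1; (−1)^{-2·-2·2}·(+1)^-2·(+1)^-2 = +1.
v=11: a=11^2·(≡5), b=11^2·(≡5) mod 11; (5|11)=+1, (5|11)=+1; (−1)^{2·2·5}·(+1)^2·(+1)^2 = +1.
v=3: a=3^1·(≡1), b=3^0·(≡2) mod 3; (1|3)=+1, (2|3)=-1; (−1)^{1·0·1}·(+1)^0·(-1)^1 = -1.
v=31: a=31^1·(≡11), b=31^0·(≡17) mod 31; (11|31)=-1, (17|31)=-1; (−1)^{1·0·15}·(-1)^0·(-1)^1 = -1.
v=7: a=7^-3·(≡1), b=7^-4·(≡2) mod 7; (1|7)=+1, (2|7)=+1; (−1)^{-3·-4·3}·(+1)^-4·(+1)^-3 = +1.
v=47: a=47^2·(≡23), b=47^1·(≡39) mod 47; (23|47)=-1, (39|47)=-1; (−1)^{2·1·23}·(-1)^1·(-1)^2 = -1.
v=29: a=29^3·(≡17), b=29^3·(≡4) mod 29; (17|29)=-1, (4|29)=+1; (−1)^{3·3·14}·(-1)^3·(+1)^3 = -1.
v=2: v_2(a)=0, v_2(b)=0; units ≡ 5, 5 (mod 8); ε·ε+αω+βω = 0·0+0·1+0·1 ≡ 0  ⇒  (a,b)_2 = +1.
v=∞: -17009979 < 0 and -15964819 < 0  ⇒  (a,b)_∞ = -1.
v=13: a=13^2·(≡4), b=13^1·(≡7) mod 13; (4|13)=+1, (7|13)=-1; (−1)^{2·1·6}·(+1)^1·(-1)^2 = +1.
Ram(-17009979, -15964819) = {3, 17, 29, 31, 47, ∞}; no ℚ_3-point on the conic.

[3, 17, 29, 31, 47, inf]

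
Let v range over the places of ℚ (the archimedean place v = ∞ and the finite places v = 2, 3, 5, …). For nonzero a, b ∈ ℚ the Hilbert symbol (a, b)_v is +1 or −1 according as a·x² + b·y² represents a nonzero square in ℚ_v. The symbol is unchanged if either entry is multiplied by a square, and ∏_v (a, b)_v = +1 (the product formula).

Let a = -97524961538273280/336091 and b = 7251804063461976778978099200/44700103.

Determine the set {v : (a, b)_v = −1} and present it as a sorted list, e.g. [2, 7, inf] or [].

[2, 17, 23, 29]

(a, b) ≡ (-1077205, 1771) mod (ℚ^×)²; places V = {2, 3, 5, 7, 11, 17, 19, 23, 29, ∞}.
(a,b)_5: α=1, u≡4; β=2, v≡1 (mod 5); (4|5)=+1, (1|5)=+1; sign (−1)^0·+1^2·+1^1 = +1.
(a,b)_23: α=3, u≡13; β=5, v≡13 (mod 23); (13|23)=+1, (13|23)=+1; sign (−1)^1·+1^5·+1^3 = -1.
(a,b)_11: α=2, u≡3; β=3, v≡2 (mod 11); (3|11)=+1, (2|11)=-1; sign (−1)^0·+1^3·-1^2 = +1.
(a,b)_29: α=1, u≡1; β=2, v≡27 (mod 29); (1|29)=+1, (27|29)=-1; sign (−1)^0·+1^2·-1^1 = -1.
(a,b)_17: α=1, u≡5; β=2, v≡10 (mod 17); (5|17)=-1, (10|17)=-1; sign (−1)^0·-1^2·-1^1 = -1.
(a,b)_∞: sgn(-1077205)=−, sgn(1771)=+, so +1.
(a,b)_2: α=12, β=18; u≡3, v≡3 (mod 8); ε(u)ε(v)=1·1, αω(v)=12·1, βω(u)=18·1; sum ≡ 1  ⇒  -1.
(a,b)_7: α=-2, u≡4; β=-3, v≡2 (mod 7); (4|7)=+1, (2|7)=+1; sign (−1)^0·+1^-3·+1^-2 = +1.
(a,b)_19: α=-3, u≡7; β=-4, v≡1 (mod 19); (7|19)=+1, (1|19)=+1; sign (−1)^0·+1^-4·+1^-3 = +1.
(a,b)_3: α=8, u≡2; β=12, v≡1 (mod 3); (2|3)=-1, (1|3)=+1; sign (−1)^0·-1^12·+1^8 = +1.
Ram(-1077205, 1771) = {2, 17, 23, 29}; no ℚ_2-point on the conic.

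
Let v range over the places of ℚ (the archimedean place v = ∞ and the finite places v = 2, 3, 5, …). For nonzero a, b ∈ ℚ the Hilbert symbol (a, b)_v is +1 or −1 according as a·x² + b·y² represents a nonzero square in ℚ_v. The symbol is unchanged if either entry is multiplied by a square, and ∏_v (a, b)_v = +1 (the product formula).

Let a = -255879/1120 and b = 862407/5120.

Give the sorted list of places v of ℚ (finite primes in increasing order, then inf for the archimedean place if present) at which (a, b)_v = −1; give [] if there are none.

[3, 5]

(a, b) ≡ (-2730, 35) mod (ℚ^×)²; places V = {2, 3, 5, 7, 13, ∞}.
(a,b)_7: α=-1, u≡1; β=1, v≡5 (mod 7); (1|7)=+1, (5|7)=-1; sign (−1)^1·+1^1·-1^-1 = +1.
(a,b)_5: α=-1, u≡4; β=-1, v≡3 (mod 5); (4|5)=+1, (3|5)=-1; sign (−1)^0·+1^-1·-1^-1 = -1.
(a,b)_13: α=1, u≡6; β=2, v≡3 (mod 13); (6|13)=-1, (3|13)=+1; sign (−1)^0·-1^2·+1^1 = +1.
(a,b)_∞: sgn(-2730)=−, sgn(35)=+, so +1.
(a,b)_2: α=-5, β=-10; u≡3, v≡3 (mod 8); ε(u)ε(v)=1·1, αω(v)=-5·1, βω(u)=-10·1; sum ≡ 0  ⇒  +1.
(a,b)_3: α=9, u≡2; β=6, v≡2 (mod 3); (2|3)=-1, (2|3)=-1; sign (−1)^0·-1^6·-1^9 = -1.
(-2730, 35 / ℚ) ramifies at {3, 5}: a division algebra.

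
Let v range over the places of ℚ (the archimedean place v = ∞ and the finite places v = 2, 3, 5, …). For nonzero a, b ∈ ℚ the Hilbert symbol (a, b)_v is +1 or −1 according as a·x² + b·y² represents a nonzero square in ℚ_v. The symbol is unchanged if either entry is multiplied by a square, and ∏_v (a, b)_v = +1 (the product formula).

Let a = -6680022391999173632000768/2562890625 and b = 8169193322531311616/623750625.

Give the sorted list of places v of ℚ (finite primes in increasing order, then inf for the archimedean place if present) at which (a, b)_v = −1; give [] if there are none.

[7, 17, 43, 47]

Mod squares: a ≡ -158627, b ≡ 42354519389. Check v ∈ {∞, 2, 3, 5, 7, 13, 17, 19, 23, 31, 37, 43, 47}.
v=3: a=3^-8·(≡1), b=3^-6·(≡2) mod 3; (1|3)=+1, (2|3)=-1; (−1)^{-8·-6·1}·(+1)^-6·(-1)^-8 = +1.
v=2: v_2(a)=8, v_2(b)=12; units ≡ 5, 5 (mod 8); ε·ε+αω+βω = 0·0+8·1+12·1 ≡ 0  ⇒  (a,b)_2 = +1.
v=23: a=23^2·(≡16), b=23^1·(≡12) mod 23; (16|23)=+1, (12|23)=+1; (−1)^{2·1·11}·(+1)^1·(+1)^2 = +1.
v=17: a=17^1·(≡15), b=17^1·(≡6) mod 17; (15|17)=+1, (6|17)=-1; (−1)^{1·1·8}·(+1)^1·(-1)^1 = -1.
v=5: a=5^-8·(≡2), b=5^-4·(≡1) mod 5; (2|5)=-1, (1|5)=+1; (−1)^{-8·-4·2}·(-1)^-4·(+1)^-8 = +1.
v=∞: -158627 < 0 and 42354519389 > 0  ⇒  (a,b)_∞ = +1.
v=19: a=19^2·(≡7), b=19^1·(≡17) mod 19; (7|19)=+1, (17|19)=+1; (−1)^{2·1·9}·(+1)^1·(+1)^2 = +1.
v=43: a=43^1·(≡24), b=43^1·(≡16) mod 43; (24|43)=+1, (16|43)=+1; (−1)^{1·1·21}·(+1)^1·(+1)^1 = -1.
v=37: a=37^0·(≡20), b=37^-2·(≡27) mod 37; (20|37)=-1, (27|37)=+1; (−1)^{0·-2·18}·(-1)^-2·(+1)^0 = +1.
v=31: a=31^3·(≡3), b=31^3·(≡25) mod 31; (3|31)=-1, (25|31)=+1; (−1)^{3·3·15}·(-1)^3·(+1)^3 = +1.
v=7: a=7^5·(≡5), b=7^3·(≡3) mod 7; (5|7)=-1, (3|7)=-1; (−1)^{5·3·3}·(-1)^3·(-1)^5 = -1.
v=13: a=13^2·(≡9), b=13^1·(≡9) mod 13; (9|13)=+1, (9|13)=+1; (−1)^{2·1·6}·(+1)^1·(+1)^2 = +1.
v=47: a=47^2·(≡44), b=47^1·(≡10) mod 47; (44|47)=-1, (10|47)=-1; (−1)^{2·1·23}·(-1)^1·(-1)^2 = -1.
Ram(-158627, 42354519389) = {7, 17, 43, 47}; no ℚ_7-point on the conic.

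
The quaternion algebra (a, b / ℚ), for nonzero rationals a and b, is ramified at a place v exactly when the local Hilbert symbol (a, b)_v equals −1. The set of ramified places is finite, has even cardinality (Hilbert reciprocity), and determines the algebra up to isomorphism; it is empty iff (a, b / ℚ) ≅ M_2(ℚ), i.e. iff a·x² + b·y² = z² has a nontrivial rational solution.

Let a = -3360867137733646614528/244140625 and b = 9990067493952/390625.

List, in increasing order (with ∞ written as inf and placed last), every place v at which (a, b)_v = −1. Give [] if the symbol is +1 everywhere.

Mod squares: a ≡ -102, b ≡ 17. Check v ∈ {∞, 2, 3, 5, 7, 13, 17}.
v=3: a=3^13·(≡2), b=3^8·(≡2) mod 3; (2|3)=-1, (2|3)=-1; (−1)^{13·8·1}·(-1)^8·(-1)^13 = -1.
v=13: a=13^6·(≡6), b=13^4·(≡4) mod 13; (6|13)=-1, (4|13)=+1; (−1)^{6·4·6}·(-1)^4·(+1)^6 = +1.
v=∞: -102 < 0 and 17 > 0  ⇒  (a,b)_∞ = +1.
v=7: a=7^2·(≡3), b=7^2·(≡5) mod 7; (3|7)=-1, (5|7)=-1; (−1)^{2·2·3}·(-1)^2·(-1)^2 = +1.
v=5: a=5^-12·(≡2), b=5^-8·(≡2) mod 5; (2|5)=-1, (2|5)=-1; (−1)^{-12·-8·2}·(-1)^-8·(-1)^-12 = +1.
v=17: a=17^1·(≡3), b=17^1·(≡8) mod 17; (3|17)=-1, (8|17)=+1; (−1)^{1·1·8}·(-1)^1·(+1)^1 = -1.
v=2: v_2(a)=19, v_2(b)=6; units ≡ 5, 1 (mod 8); ε·ε+αω+βω = 0·0+19·0+6·1 ≡ 0  ⇒  (a,b)_2 = +1.
(-102, 17 / ℚ) ramifies at {3, 17}: a division algebra.

[3, 17]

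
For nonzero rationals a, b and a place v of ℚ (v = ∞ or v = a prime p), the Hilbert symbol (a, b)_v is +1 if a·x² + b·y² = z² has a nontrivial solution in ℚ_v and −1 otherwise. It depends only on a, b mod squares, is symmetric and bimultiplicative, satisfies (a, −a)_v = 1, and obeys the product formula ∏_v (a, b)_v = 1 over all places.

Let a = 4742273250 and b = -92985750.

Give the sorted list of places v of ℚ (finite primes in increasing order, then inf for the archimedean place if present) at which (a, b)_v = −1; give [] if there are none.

Mod squares: a ≡ 72930, b ≡ -1430. Check v ∈ {∞, 2, 3, 5, 11, 13, 17}.
v=2: v_2(a)=1, v_2(b)=1; units ≡ 1, 5 (mod 8); ε·ε+αω+βω = 0·0+1·1+1·0 ≡ 1  ⇒  (a,b)_2 = -1.
v=17: a=17^3·(≡7), b=17^2·(≡9) mod 17; (7|17)=-1, (9|17)=+1; (−1)^{3·2·8}·(-1)^2·(+1)^3 = +1.
v=13: a=13^1·(≡6), b=13^1·(≡6) mod 13; (6|13)=-1, (6|13)=-1; (−1)^{1·1·6}·(-1)^1·(-1)^1 = +1.
v=∞: 72930 > 0 and -1430 < 0  ⇒  (a,b)_∞ = +1.
v=11: a=11^1·(≡10), b=11^1·(≡8) mod 11; (10|11)=-1, (8|11)=-1; (−1)^{1·1·5}·(-1)^1·(-1)^1 = -1.
v=5: a=5^3·(≡1), b=5^3·(≡4) mod 5; (1|5)=+1, (4|5)=+1; (−1)^{3·3·2}·(+1)^3·(+1)^3 = +1.
v=3: a=3^3·(≡1), b=3^2·(≡1) mod 3; (1|3)=+1, (1|3)=+1; (−1)^{3·2·1}·(+1)^2·(+1)^3 = +1.
Ram(72930, -1430) = {2, 11}; no ℚ_2-point on the conic.

[2, 11]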